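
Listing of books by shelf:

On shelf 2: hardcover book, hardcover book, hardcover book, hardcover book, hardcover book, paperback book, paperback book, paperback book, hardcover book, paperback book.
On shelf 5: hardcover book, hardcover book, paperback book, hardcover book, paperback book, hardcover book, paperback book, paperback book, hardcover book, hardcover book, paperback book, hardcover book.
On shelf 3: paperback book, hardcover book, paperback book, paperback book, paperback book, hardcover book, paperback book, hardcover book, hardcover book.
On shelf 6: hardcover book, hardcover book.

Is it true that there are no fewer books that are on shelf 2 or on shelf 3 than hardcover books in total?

True

books on shelf 2 or on shelf 3: 19.
hardcover books: 19.
The claim requires 19 ≥ 19, which holds.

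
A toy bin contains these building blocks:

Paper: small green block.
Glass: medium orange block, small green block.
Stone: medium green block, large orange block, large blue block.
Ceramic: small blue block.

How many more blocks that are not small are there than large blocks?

blocks that are not small: 4.
large blocks: 2.
4 − 2 = 2.

2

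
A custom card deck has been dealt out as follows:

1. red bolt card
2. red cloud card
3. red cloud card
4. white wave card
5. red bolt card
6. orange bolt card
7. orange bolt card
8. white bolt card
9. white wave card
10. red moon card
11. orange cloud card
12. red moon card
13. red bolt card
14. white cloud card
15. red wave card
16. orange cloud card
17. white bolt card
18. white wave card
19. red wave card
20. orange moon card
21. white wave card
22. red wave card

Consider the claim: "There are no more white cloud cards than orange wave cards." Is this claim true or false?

False

white cloud cards: 1.
orange wave cards: 0.
The claim requires 1 ≤ 0, which does not hold.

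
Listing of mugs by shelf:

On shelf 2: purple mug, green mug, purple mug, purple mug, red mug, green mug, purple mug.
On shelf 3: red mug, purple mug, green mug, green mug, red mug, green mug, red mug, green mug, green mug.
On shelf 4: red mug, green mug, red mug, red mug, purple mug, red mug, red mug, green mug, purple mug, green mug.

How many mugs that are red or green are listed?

19

green: 10; red: 9; together 10 + 9 = 19.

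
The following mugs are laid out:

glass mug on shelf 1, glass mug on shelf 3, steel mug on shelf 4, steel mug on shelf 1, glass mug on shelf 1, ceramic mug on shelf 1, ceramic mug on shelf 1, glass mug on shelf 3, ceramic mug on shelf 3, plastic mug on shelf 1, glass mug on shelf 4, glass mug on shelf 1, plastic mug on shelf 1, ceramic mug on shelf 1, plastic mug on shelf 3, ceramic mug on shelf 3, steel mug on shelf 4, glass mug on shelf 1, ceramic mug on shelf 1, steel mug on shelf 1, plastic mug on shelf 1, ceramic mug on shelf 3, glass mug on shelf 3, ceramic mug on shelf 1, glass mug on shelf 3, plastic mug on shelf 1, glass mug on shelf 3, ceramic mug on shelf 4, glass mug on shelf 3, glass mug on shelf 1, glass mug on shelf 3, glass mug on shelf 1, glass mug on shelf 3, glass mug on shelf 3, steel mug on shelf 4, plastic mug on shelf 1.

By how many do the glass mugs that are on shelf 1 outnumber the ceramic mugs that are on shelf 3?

3

glass mugs on shelf 1: 6.
ceramic mugs on shelf 3: 3.
6 − 3 = 3.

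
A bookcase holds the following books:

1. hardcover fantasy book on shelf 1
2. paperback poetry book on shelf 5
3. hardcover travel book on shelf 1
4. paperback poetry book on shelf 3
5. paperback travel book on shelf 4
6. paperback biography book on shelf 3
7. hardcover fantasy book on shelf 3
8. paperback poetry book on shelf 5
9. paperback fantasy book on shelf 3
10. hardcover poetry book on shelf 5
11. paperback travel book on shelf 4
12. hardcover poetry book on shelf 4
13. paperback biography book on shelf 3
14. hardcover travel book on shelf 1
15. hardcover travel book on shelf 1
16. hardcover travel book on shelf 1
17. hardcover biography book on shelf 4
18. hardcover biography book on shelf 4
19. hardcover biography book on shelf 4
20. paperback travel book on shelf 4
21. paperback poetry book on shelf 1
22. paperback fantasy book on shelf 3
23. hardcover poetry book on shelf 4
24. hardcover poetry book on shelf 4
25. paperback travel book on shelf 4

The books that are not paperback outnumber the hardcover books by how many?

books that are not paperback: 13.
hardcover books: 13.
13 − 13 = 0.

0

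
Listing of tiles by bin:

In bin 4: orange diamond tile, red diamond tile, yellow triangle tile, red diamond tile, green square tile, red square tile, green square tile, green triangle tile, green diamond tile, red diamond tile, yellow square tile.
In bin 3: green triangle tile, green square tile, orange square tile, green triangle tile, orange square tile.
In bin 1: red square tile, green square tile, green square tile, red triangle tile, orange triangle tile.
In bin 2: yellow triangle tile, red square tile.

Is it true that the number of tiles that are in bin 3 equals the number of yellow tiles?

There are 5 tiles in bin 3.
There are 3 yellow tiles.
The claim requires 5 = 3, which does not hold.

False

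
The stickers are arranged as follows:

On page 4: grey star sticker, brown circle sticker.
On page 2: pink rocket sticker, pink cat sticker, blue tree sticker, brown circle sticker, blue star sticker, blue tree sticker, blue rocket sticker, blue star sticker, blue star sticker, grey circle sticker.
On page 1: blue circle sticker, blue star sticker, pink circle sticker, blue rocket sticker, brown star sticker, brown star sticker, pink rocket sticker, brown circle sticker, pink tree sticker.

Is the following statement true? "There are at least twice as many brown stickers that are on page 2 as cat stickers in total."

brown stickers on page 2: 1.
cat stickers: 1.
The claim requires 1 ≥ 2 × 1 = 2, which does not hold.

False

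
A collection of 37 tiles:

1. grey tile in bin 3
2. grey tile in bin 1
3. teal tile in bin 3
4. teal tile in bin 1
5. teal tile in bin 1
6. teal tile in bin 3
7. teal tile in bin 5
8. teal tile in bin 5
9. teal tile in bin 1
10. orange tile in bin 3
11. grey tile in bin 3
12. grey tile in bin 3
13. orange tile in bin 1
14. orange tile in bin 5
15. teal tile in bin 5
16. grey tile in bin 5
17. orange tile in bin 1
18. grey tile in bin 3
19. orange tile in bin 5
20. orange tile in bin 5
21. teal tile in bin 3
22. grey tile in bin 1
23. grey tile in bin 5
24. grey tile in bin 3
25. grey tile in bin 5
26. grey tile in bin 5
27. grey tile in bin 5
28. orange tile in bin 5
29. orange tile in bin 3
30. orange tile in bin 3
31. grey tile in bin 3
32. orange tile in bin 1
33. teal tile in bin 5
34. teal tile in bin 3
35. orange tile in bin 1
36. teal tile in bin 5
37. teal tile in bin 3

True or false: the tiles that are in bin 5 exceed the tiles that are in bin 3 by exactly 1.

False

|tiles in bin 5| = 14.
|tiles in bin 3| = 14.
The claim requires 14 − 14 (= 0) to equal 1, which does not hold.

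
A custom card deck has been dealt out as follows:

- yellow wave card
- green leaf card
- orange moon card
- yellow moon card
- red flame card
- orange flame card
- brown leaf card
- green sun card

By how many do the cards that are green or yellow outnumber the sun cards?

cards that are green or yellow: 4.
sun cards: 1.
4 − 1 = 3.

3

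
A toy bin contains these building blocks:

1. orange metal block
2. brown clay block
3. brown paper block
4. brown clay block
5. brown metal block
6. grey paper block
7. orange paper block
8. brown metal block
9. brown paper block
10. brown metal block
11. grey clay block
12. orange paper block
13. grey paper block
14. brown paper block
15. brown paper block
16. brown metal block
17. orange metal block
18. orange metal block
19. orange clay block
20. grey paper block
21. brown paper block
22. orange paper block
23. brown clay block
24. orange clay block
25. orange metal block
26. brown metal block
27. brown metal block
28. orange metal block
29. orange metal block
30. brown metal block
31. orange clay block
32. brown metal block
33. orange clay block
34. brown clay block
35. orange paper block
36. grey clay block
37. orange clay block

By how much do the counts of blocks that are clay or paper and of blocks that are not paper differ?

blocks that are clay or paper: 23. blocks that are not paper: 25.
|23 − 25| = 25 − 23 = 2.

2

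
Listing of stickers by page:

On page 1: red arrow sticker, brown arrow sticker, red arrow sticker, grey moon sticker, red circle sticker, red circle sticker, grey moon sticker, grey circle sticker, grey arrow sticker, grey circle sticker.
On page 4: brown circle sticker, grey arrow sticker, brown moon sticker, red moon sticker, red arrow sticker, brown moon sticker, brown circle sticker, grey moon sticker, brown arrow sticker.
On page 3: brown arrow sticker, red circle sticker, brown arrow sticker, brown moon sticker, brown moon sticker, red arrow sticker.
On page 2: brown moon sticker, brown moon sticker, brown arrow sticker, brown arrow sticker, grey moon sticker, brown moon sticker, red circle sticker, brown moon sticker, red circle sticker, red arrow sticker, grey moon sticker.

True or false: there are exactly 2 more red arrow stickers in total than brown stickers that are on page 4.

False

There are 5 red arrow stickers.
There are 5 brown stickers on page 4.
The claim requires 5 − 5 (= 0) to equal 2, which does not hold.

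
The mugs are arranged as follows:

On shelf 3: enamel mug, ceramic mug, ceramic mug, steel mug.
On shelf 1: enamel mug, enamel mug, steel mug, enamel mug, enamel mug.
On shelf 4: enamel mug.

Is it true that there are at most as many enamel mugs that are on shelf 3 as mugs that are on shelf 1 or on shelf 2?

enamel mugs on shelf 3: 1.
mugs on shelf 1 or on shelf 2: 5.
The claim requires 1 ≤ 5, which holds.

True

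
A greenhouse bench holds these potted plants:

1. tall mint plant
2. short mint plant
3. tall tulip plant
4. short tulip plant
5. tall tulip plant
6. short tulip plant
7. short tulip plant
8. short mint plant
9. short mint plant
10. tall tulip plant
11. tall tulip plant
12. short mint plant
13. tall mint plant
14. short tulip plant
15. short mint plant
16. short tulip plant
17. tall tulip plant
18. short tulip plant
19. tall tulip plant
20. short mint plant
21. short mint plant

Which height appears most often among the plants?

Counts by height: short 13, tall 8.
The maximum is 13, held uniquely by short.

short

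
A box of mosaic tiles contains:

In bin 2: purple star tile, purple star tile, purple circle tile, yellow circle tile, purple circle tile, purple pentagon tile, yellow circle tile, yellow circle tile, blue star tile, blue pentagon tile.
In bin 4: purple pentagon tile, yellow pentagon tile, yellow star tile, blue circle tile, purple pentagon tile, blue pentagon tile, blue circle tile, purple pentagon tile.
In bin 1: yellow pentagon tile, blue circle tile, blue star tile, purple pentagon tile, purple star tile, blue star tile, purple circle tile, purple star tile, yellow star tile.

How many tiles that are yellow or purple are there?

19

purple: 12; yellow: 7; together 12 + 7 = 19.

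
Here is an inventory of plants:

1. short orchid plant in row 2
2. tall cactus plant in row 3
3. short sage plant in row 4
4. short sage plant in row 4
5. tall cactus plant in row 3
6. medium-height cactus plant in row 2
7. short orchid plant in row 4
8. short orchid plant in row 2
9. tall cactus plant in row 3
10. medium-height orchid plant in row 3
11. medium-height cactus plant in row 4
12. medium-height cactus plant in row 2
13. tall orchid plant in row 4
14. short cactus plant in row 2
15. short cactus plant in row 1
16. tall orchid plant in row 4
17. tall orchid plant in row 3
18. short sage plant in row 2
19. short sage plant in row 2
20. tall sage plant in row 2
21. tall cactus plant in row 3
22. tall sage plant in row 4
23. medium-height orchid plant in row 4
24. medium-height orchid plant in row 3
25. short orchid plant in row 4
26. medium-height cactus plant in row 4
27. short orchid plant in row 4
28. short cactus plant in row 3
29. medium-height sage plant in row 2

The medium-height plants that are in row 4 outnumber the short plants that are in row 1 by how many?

medium-height plants in row 4: 3.
short plants in row 1: 1.
3 − 1 = 2.

2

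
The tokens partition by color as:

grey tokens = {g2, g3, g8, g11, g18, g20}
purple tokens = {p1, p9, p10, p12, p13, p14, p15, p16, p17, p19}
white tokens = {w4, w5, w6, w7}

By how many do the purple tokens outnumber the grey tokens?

purple tokens: 10.
grey tokens: 6.
10 − 6 = 4.

4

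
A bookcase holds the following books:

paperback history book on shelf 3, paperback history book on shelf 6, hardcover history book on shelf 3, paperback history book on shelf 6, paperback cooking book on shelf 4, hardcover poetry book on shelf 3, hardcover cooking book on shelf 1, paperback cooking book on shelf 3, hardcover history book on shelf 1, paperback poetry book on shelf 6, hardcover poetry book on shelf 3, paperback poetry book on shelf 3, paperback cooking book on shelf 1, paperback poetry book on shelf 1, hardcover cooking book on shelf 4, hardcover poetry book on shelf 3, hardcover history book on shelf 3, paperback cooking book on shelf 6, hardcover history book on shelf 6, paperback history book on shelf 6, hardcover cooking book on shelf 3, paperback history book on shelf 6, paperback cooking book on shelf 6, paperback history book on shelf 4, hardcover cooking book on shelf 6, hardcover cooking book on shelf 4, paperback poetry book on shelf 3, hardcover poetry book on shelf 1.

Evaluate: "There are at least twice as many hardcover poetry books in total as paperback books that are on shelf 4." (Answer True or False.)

There are 4 hardcover poetry books.
There are 2 paperback books on shelf 4.
The claim requires 4 ≥ 2 × 2 = 4, which holds.

True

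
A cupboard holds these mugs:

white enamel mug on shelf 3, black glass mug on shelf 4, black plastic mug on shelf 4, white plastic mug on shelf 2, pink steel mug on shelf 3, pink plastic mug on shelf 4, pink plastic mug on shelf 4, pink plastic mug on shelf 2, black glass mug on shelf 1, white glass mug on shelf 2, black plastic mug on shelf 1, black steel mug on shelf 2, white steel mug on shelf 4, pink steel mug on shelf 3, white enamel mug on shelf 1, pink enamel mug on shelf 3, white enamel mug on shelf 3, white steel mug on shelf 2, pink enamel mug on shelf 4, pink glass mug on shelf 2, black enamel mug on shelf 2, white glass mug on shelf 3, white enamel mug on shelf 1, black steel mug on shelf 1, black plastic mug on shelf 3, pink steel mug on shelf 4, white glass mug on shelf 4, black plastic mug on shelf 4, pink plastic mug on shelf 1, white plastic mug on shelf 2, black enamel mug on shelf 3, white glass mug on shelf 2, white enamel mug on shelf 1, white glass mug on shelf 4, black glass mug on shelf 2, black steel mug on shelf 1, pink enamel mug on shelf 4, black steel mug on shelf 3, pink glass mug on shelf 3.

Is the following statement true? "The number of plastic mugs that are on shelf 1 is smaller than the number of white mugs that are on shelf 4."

plastic mugs on shelf 1: 2.
white mugs on shelf 4: 3.
The claim requires 2 < 3, which holds.

True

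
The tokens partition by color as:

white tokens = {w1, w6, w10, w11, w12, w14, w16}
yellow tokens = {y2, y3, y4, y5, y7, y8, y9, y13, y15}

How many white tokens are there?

7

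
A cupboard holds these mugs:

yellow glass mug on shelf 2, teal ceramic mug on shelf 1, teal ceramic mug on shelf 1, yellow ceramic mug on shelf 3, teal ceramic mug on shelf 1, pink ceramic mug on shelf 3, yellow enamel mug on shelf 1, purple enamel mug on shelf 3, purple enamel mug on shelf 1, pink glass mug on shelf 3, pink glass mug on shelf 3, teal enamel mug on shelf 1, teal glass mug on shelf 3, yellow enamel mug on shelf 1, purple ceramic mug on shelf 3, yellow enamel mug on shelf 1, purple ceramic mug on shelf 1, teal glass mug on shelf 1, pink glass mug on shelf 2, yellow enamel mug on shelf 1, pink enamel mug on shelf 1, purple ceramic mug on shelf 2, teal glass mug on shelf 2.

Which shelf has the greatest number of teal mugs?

shelf 1

Counts by shelf (restricted to teal mugs): shelf 1→5, shelf 2→1, shelf 3→1.
The maximum is 5, held uniquely by shelf 1.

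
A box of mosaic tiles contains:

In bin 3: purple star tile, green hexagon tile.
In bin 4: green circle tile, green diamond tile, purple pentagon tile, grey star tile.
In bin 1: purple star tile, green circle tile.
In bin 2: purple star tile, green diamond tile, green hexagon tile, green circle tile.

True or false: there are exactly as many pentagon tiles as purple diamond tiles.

False

|pentagon tiles| = 1.
|purple diamond tiles| = 0.
The claim requires 1 = 0, which does not hold.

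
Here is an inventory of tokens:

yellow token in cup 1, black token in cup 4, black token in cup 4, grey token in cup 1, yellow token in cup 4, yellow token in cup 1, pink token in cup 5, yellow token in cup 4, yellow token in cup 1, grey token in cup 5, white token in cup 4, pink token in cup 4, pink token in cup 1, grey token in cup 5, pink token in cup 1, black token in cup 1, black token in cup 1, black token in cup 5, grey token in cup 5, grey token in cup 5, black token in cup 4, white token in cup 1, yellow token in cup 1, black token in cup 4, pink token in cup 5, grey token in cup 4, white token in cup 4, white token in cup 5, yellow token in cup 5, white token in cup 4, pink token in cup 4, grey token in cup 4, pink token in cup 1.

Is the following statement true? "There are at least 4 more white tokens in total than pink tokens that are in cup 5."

False

There are 5 white tokens.
There are 2 pink tokens in cup 5.
The claim requires 5 − 2 = 3 ≥ 4, which does not hold.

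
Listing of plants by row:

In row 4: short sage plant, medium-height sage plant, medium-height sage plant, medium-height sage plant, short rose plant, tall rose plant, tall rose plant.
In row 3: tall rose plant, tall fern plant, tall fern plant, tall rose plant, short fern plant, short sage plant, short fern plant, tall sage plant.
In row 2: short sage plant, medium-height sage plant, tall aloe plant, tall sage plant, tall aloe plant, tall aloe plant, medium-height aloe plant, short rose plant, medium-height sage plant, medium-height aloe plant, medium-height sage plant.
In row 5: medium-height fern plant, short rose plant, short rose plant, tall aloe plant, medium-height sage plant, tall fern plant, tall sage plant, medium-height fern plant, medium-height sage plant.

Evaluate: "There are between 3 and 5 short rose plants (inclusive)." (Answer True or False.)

|short rose plants| = 4.
The claim requires 3 ≤ 4 ≤ 5, which holds.

True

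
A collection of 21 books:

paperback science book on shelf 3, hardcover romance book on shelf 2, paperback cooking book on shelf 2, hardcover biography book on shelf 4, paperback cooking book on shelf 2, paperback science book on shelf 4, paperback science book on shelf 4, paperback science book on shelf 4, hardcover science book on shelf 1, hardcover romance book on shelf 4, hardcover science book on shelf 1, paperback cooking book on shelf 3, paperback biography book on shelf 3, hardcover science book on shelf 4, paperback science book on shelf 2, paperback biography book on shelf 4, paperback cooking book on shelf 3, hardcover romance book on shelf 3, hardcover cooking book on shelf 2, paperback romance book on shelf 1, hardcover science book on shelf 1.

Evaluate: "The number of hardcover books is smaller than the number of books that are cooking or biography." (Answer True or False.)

False

There are 9 hardcover books.
There are 8 books that are cooking or biography.
The claim requires 9 < 8, which does not hold.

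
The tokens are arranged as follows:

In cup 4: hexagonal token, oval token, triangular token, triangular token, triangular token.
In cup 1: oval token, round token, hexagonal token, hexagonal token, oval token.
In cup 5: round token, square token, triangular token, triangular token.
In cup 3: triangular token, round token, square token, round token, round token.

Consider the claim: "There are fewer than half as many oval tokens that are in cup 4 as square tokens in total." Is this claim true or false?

False

|oval tokens in cup 4| = 1.
|square tokens| = 2.
The claim requires 2 × 1 = 2 < 2, which does not hold.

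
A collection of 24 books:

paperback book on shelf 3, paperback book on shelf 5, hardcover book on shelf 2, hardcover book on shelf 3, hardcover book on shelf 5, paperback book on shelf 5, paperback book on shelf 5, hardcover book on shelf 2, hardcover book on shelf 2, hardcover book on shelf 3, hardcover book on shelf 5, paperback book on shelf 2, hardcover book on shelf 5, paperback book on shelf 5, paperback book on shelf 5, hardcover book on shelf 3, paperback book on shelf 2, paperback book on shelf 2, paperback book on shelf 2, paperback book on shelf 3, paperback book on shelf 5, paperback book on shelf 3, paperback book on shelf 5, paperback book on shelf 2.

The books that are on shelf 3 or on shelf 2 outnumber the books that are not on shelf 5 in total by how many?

books on shelf 3 or on shelf 2: 14.
books that are not on shelf 5: 14.
14 − 14 = 0.

0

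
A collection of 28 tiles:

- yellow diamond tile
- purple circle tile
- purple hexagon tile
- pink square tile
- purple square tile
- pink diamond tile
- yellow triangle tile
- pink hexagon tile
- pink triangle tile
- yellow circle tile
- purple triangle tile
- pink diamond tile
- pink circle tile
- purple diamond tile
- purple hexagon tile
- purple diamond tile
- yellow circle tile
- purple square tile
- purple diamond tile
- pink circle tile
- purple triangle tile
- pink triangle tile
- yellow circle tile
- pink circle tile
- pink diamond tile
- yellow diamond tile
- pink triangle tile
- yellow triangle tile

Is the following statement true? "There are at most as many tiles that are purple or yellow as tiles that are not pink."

tiles that are purple or yellow: 17.
tiles that are not pink: 17.
The claim requires 17 ≤ 17, which holds.

True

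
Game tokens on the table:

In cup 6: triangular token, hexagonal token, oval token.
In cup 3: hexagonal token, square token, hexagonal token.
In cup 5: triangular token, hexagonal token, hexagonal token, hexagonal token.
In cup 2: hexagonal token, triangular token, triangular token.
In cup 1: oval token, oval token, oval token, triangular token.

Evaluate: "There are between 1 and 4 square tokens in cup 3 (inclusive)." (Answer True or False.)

square tokens in cup 3: 1.
The claim requires 1 ≤ 1 ≤ 4, which holds.

True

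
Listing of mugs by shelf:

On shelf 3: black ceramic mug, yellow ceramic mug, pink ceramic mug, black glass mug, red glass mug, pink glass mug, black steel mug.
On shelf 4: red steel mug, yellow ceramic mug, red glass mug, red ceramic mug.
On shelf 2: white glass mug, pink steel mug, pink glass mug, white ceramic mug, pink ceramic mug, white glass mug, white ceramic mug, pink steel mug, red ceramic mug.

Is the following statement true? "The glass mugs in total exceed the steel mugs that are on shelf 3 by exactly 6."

There are 7 glass mugs.
There is 1 steel mug on shelf 3.
The claim requires 7 − 1 (= 6) to equal 6, which holds.

True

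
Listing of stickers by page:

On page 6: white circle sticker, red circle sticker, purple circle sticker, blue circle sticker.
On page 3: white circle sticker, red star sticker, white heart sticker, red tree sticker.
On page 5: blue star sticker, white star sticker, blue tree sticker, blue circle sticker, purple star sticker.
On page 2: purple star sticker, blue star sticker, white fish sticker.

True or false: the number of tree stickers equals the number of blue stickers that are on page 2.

False

There are 2 tree stickers.
There is 1 blue sticker on page 2.
The claim requires 2 = 1, which does not hold.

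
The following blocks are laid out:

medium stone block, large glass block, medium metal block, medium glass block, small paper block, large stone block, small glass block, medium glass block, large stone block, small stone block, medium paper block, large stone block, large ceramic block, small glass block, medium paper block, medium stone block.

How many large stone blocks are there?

3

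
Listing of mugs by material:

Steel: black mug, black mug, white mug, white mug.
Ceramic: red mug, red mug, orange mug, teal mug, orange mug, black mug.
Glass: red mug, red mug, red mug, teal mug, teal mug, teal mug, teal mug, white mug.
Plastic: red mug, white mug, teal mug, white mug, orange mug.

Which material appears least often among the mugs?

Counts by material: glass 8, ceramic 6, plastic 5, steel 4.
The minimum is 4, held uniquely by steel.

steel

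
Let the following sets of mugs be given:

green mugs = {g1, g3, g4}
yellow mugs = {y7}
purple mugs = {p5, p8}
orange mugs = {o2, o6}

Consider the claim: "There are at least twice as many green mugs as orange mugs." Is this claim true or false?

False

green mugs: 3.
orange mugs: 2.
The claim requires 3 ≥ 2 × 2 = 4, which does not hold.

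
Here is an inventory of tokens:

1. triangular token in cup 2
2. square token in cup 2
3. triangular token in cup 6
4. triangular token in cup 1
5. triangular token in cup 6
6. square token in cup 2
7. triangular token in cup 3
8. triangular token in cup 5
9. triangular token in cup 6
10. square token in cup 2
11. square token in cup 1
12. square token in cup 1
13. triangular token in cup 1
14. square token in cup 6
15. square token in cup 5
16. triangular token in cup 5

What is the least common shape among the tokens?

Counts by shape: triangular 9, square 7.
The minimum is 7, held uniquely by square.

square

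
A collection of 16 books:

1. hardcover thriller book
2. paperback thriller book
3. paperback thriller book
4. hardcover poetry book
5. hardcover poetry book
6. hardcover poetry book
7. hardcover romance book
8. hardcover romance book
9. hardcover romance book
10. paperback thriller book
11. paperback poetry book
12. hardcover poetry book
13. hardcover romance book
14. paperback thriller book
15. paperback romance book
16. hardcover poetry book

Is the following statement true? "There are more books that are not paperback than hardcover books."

There are 10 books that are not paperback.
There are 10 hardcover books.
The claim requires 10 > 10, which does not hold.

False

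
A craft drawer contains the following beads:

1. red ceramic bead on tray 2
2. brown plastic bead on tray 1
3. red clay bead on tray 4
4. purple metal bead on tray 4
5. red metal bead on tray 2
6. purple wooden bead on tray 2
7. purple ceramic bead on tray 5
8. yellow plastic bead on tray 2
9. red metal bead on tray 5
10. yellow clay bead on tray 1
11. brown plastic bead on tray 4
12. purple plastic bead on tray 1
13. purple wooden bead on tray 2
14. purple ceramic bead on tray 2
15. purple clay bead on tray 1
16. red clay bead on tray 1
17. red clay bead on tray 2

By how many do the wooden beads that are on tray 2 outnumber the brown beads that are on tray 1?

wooden beads on tray 2: 2.
brown beads on tray 1: 1.
2 − 1 = 1.

1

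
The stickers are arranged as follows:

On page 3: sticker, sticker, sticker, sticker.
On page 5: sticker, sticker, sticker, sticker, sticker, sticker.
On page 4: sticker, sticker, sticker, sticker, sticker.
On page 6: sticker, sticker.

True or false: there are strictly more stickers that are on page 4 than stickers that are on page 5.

|stickers on page 4| = 5.
|stickers on page 5| = 6.
The claim requires 5 > 6, which does not hold.

False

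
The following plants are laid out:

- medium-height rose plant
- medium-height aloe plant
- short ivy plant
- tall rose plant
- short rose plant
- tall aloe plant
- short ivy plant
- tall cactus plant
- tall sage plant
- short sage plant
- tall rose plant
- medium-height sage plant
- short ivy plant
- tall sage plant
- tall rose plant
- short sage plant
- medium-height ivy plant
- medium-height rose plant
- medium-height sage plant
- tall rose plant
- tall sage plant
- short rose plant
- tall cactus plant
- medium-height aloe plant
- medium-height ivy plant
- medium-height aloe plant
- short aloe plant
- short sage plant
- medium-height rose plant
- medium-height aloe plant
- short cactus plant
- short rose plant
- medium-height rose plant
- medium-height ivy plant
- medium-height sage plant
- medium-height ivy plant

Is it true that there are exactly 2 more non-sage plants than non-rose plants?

non-sage plants: 27.
non-rose plants: 25.
The claim requires 27 − 25 (= 2) to equal 2, which holds.

True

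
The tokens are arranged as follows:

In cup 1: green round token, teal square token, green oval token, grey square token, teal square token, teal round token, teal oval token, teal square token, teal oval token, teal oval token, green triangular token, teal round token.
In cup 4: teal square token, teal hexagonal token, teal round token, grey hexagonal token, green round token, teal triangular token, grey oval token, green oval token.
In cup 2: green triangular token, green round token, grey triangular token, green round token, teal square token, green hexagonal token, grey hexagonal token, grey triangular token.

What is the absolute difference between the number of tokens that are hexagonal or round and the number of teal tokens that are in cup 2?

tokens that are hexagonal or round: 11. teal tokens in cup 2: 1.
|11 − 1| = 11 − 1 = 10.

10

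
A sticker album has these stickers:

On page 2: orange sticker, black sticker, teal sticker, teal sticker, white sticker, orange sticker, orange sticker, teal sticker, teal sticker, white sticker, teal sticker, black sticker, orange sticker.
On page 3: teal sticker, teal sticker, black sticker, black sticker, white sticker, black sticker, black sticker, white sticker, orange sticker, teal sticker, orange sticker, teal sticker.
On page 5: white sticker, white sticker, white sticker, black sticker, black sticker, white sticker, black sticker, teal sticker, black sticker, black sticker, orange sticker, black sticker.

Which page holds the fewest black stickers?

Counts by page (restricted to black stickers): page 5→6, page 3→4, page 2→2.
The minimum is 2, held uniquely by page 2.

page 2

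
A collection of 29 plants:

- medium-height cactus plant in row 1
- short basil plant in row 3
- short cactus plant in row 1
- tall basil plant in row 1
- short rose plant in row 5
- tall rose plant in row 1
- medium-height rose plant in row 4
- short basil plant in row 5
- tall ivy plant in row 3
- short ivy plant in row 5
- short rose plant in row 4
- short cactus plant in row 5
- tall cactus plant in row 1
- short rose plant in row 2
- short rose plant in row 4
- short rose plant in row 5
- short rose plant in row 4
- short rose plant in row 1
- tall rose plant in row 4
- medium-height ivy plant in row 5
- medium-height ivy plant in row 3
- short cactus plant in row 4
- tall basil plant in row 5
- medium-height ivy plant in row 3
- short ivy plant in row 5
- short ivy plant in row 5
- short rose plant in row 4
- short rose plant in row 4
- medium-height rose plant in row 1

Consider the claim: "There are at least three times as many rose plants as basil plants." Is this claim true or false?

|rose plants| = 13.
|basil plants| = 4.
The claim requires 13 ≥ 3 × 4 = 12, which holds.

True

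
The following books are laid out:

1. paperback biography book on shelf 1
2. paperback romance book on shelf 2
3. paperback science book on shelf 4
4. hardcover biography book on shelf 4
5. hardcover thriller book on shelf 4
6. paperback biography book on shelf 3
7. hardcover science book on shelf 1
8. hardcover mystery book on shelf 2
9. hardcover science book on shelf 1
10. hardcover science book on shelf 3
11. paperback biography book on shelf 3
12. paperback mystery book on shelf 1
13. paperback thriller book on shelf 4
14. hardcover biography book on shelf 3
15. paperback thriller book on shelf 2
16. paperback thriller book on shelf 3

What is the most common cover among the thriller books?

paperback

Counts by cover (restricted to thriller books): paperback 3, hardcover 1.
The maximum is 3, held uniquely by paperback.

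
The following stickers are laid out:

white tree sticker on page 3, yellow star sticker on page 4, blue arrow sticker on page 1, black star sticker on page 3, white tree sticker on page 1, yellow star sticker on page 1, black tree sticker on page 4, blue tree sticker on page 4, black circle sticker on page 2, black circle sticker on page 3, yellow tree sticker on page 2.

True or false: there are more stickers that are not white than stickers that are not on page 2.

stickers that are not white: 9.
stickers that are not on page 2: 9.
The claim requires 9 > 9, which does not hold.

False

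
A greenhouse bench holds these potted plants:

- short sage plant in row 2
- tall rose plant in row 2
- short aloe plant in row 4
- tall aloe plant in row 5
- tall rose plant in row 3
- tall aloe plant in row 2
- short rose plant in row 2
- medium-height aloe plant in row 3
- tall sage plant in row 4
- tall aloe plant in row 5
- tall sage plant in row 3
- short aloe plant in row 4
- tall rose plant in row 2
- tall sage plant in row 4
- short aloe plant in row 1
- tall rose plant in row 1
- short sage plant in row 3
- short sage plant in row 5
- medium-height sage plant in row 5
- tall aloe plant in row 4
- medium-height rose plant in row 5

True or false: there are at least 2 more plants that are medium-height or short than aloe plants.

|plants that are medium-height or short| = 10.
|aloe plants| = 8.
The claim requires 10 − 8 = 2 ≥ 2, which holds.

True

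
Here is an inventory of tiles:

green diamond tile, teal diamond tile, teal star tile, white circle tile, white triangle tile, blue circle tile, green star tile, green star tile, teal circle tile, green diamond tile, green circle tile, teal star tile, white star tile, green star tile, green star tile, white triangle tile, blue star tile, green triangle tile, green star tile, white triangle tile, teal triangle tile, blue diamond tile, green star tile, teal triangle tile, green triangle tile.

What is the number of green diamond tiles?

2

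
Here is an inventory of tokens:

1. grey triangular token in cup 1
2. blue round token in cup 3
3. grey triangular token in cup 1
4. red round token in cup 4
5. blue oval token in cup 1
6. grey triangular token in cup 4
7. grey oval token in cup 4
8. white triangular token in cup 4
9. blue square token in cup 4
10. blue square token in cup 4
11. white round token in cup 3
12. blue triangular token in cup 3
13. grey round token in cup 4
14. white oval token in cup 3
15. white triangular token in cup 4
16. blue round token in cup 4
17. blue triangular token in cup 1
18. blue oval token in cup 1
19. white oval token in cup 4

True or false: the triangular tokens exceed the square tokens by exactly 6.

False

|triangular tokens| = 7.
|square tokens| = 2.
The claim requires 7 − 2 (= 5) to equal 6, which does not hold.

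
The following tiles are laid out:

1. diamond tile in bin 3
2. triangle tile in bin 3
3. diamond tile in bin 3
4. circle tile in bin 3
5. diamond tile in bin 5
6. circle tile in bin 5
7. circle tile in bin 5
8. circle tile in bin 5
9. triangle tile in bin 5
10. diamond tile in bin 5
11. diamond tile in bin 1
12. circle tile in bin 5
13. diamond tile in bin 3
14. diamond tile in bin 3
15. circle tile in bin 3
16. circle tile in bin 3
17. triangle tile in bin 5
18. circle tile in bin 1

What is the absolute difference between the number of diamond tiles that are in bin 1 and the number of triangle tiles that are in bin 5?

1

diamond tiles in bin 1: 1. triangle tiles in bin 5: 2.
|1 − 2| = 2 − 1 = 1.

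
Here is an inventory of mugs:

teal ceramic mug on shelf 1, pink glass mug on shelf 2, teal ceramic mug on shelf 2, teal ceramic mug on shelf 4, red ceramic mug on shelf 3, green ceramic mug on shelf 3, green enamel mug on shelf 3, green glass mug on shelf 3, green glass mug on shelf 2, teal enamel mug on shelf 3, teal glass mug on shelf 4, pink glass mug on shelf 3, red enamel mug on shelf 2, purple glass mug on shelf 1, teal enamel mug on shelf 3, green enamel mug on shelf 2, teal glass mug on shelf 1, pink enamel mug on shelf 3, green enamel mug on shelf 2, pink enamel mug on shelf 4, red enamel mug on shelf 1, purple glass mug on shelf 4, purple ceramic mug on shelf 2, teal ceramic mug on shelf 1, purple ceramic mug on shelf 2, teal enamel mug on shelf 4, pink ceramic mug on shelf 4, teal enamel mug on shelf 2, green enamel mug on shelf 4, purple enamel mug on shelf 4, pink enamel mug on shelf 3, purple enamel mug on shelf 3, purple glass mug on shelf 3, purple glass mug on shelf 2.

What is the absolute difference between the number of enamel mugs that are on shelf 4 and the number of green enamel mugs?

enamel mugs on shelf 4: 4. green enamel mugs: 4.
|4 − 4| = 4 − 4 = 0.

0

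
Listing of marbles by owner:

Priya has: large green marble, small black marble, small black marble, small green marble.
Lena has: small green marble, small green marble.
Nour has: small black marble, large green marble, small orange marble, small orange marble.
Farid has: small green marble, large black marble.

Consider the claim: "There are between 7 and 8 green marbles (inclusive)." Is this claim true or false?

green marbles: 6.
The claim requires 7 ≤ 6 ≤ 8, which does not hold.

False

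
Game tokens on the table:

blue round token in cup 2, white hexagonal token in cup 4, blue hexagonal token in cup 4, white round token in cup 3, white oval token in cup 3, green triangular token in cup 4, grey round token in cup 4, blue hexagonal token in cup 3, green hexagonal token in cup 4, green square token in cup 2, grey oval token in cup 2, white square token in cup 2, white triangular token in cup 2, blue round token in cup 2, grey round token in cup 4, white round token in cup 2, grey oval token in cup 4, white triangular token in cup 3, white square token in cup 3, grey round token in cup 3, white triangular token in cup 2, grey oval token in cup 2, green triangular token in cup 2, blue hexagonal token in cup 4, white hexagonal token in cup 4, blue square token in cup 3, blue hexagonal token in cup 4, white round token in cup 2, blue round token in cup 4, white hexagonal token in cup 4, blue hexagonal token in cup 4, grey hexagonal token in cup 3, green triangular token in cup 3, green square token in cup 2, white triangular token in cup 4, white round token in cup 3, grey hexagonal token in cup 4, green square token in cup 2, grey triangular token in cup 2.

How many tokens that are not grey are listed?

Total tokens: 39; with the excluded value: 9; remaining 39 − 9 = 30.

30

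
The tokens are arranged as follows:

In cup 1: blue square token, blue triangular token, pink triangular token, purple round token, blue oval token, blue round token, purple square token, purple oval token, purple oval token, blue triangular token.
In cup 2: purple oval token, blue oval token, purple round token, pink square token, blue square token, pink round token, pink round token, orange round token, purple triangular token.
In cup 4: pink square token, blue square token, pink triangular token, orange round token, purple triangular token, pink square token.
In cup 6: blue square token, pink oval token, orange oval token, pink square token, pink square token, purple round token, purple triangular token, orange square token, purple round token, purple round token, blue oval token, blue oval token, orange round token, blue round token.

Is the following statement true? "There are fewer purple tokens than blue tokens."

False

There are 12 purple tokens.
There are 12 blue tokens.
The claim requires 12 < 12, which does not hold.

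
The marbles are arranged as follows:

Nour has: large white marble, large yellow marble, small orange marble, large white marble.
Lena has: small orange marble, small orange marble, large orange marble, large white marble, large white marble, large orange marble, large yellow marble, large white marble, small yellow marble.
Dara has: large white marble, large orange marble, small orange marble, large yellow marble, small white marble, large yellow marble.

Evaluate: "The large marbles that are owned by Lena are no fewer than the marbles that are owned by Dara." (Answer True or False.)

True

large marbles owned by Lena: 6.
marbles owned by Dara: 6.
The claim requires 6 ≥ 6, which holds.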